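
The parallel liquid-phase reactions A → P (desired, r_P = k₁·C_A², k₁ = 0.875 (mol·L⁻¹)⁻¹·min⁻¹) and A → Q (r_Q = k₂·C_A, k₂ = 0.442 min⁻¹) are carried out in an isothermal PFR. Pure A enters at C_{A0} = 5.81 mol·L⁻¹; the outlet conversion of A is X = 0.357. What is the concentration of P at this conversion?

1.87 mol·L⁻¹

C_A = C_{A0}(1−X) = 3.736 mol·L⁻¹.
Along a PFR/batch, dC_Q/dC_A = −r_Q/(r_P+r_Q) = −k₂/(k₂+k₁·C_A).
Integrating from C_{A0} to C_A: C_Q = (0.442/0.875)·ln[(0.442+0.875·5.81)/(0.442+0.875·3.74)] = 0.5051·ln(5.526/3.711) = 0.2011 mol·L⁻¹.
Then C_P = (C_{A0}−C_A) − C_Q = 2.074 − 0.2011 = 1.873 mol·L⁻¹.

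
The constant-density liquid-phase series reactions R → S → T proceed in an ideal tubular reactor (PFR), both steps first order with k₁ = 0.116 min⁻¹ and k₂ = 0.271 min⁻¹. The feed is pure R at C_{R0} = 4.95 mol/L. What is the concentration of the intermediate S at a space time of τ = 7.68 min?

Solving the coupled first-order balances gives C_S(τ) = [k₁/(k₂−k₁)]·C_{R0}·(e^(−k₁τ) − e^(−k₂τ)).
e^(−k₁τ) = e^(−0.116×7.68) = e^(−0.8909) = 0.4103; e^(−k₂τ) = e^(−2.081) = 0.1248.
C_S = 0.116×4.95/(0.271−0.116) × (0.4103−0.1248) = 3.705×0.2855 = 1.058 mol/L.

1.06 mol/L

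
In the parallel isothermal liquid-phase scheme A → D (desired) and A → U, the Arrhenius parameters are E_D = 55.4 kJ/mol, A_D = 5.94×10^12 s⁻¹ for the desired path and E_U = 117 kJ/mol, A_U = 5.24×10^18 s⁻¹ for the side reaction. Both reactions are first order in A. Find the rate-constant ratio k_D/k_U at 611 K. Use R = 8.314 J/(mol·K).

k_D/k_U = (A_D/A_U)·exp[−(E_D−E_U)/(RT)] = (A_D/A_U)·exp[(E_U−E_D)/(RT)].
(E_U−E_D)/(RT) = (117−55.4)×10³/(8.314×611) = 61600/5080 = 12.13.
k_D/k_U = (5.94×10^12/5.24×10^18)·exp(12.13) = 1.134×10^-6 × 1.847×10^5 = 0.209.

0.209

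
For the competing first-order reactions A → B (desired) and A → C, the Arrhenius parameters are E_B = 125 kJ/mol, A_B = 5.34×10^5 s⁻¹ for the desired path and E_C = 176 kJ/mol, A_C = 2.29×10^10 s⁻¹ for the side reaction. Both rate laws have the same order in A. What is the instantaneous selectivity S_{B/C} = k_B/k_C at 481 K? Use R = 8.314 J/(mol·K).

k_B/k_C = (A_B/A_C)·exp[−(E_B−E_C)/(RT)] = (A_B/A_C)·exp[(E_C−E_B)/(RT)].
(E_C−E_B)/(RT) = (176−125)×10³/(8.314×481) = 51000/3999 = 12.75.
k_B/k_C = (5.34×10^5/2.29×10^10)·exp(12.75) = 2.332×10^-5 × 3.456×10^5 = 8.06.
Since E_B < E_C, lowering the temperature improves selectivity toward B.

8.06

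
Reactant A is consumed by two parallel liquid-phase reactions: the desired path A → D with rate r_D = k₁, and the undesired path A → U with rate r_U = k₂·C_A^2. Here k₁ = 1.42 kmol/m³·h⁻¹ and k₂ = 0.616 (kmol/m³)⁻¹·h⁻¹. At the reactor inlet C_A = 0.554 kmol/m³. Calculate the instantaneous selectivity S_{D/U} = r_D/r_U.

S_{D/U} = r_D/r_U = (k₁)/(k₂·C_A^2) = (k₁/k₂)·C_A^-2.
= (1.42) / (0.616×0.5540^2) = 1.420/0.1891 = 7.51.

7.51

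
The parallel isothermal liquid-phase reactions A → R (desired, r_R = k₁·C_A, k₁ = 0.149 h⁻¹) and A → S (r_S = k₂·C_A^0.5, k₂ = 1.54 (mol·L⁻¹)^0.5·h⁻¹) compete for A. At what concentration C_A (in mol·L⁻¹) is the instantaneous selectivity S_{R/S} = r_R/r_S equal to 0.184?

S_{R/S} = (k₁/k₂)·C_A^0.5 ⇒ C_A = (S·k₂/k₁)^(2).
= (0.184×1.54/0.149)^(2) = (1.902)^(2) = 3.62 mol·L⁻¹.

3.62 mol·L⁻¹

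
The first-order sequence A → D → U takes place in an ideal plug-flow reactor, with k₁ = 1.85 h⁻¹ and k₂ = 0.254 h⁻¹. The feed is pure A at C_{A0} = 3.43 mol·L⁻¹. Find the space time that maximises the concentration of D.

1.24 h

The intermediate peaks when r₁ = r₂, i.e. k₁e^(−k₁τ) = k₂e^(−k₂τ), giving τ_opt = ln(k₂/k₁)/(k₂−k₁).
= ln(0.254/1.85)/(0.254−1.85) = ln(0.1373)/-1.596 = -1.986/-1.596 = 1.24 h.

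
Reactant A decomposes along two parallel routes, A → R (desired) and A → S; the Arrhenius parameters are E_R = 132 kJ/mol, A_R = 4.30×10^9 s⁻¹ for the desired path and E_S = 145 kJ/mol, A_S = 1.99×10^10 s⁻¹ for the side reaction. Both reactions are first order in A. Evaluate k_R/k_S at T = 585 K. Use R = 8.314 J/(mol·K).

Since both paths have the same order in A, the concentration cancels and S_{R/S} = k_R/k_S = (A_R/A_S)·exp[(E_S−E_R)/(RT)].
(E_S−E_R)/(RT) = (145−132)×10³/(8.314×585) = 13000/4864 = 2.673.
k_R/k_S = (4.30×10^9/1.99×10^10)·exp(2.673) = 0.2161 × 14.48 = 3.13.

3.13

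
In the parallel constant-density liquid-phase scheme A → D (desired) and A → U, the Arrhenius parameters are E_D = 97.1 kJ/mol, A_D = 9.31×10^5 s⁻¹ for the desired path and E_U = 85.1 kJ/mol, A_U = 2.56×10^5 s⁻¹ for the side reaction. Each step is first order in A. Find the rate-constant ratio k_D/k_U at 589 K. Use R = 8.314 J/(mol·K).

k_D/k_U = (A_D/A_U)·exp[−(E_D−E_U)/(RT)] = (A_D/A_U)·exp[(E_U−E_D)/(RT)].
(E_U−E_D)/(RT) = (85.1−97.1)×10³/(8.314×589) = -12000/4897 = -2.451.
k_D/k_U = (9.31×10^5/2.56×10^5)·exp(-2.451) = 3.637 × 0.08625 = 0.314.
Since E_D > E_U, raising the temperature improves selectivity toward D.

0.314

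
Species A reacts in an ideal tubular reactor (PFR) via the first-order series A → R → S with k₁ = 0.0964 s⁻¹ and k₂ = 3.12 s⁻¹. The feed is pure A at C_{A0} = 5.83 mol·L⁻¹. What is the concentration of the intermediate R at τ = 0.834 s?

0.158 mol·L⁻¹

Solving the coupled first-order balances gives C_R(τ) = [k₁/(k₂−k₁)]·C_{A0}·(e^(−k₁τ) − e^(−k₂τ)).
e^(−k₁τ) = e^(−0.0964×0.834) = e^(−0.08040) = 0.9227; e^(−k₂τ) = e^(−2.602) = 0.07412.
C_R = 0.0964×5.83/(3.12−0.0964) × (0.9227−0.07412) = 0.1859×0.8486 = 0.1577 mol·L⁻¹.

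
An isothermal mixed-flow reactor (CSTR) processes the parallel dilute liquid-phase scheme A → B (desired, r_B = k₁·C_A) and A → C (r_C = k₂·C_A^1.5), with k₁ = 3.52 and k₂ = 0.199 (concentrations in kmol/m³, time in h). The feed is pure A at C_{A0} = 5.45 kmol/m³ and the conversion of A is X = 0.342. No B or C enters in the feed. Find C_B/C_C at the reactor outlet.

9.34

Exit C_A = C_{A0}(1−X) = 5.45×0.658 = 3.586 kmol/m³.
A CSTR operates uniformly at the exit composition, giving r_B = 12.62 and r_C = 1.351 (each k·C_A^n at C_A = 3.586).
Overall selectivity = C_B/C_C = r_Bτ/(r_Cτ) = r_B/r_C = 9.34.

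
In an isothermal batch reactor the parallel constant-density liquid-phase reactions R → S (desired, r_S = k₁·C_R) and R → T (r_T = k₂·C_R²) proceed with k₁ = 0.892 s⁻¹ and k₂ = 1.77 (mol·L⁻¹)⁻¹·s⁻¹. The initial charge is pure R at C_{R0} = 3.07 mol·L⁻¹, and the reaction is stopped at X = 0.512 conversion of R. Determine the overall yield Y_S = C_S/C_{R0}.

0.0951

C_R = C_{R0}(1−X) = 1.498 mol·L⁻¹.
Along a PFR/batch, dC_S/dC_R = −r_S/(r_S+r_T) = −k₁/(k₁+k₂·C_R).
Integrating from C_{R0} to C_R: C_S = (0.892/1.77)·ln[(0.892+1.77·3.07)/(0.892+1.77·1.50)] = 0.5040·ln(6.326/3.544) = 0.2920 mol·L⁻¹.
Y_S = C_S/C_{R0} = 0.2920/3.07 = 0.0951.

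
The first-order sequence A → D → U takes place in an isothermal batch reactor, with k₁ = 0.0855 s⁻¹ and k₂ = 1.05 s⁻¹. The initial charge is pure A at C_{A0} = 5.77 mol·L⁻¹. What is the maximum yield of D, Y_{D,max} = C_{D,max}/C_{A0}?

At the optimum, C_{D,max}/C_{A0} = (k₁/k₂)^[k₂/(k₂−k₁)].
= (0.0855/1.05)^(1.05/(1.05−0.0855)) = (0.08143)^(1.089) = 0.06520.

0.0652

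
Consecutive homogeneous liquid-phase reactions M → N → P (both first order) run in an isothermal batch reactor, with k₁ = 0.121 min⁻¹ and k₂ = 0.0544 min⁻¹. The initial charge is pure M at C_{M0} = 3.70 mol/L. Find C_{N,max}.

1.93 mol/L

At the optimum, C_{N,max}/C_{M0} = (k₁/k₂)^[k₂/(k₂−k₁)].
= (0.121/0.0544)^(0.0544/(0.0544−0.121)) = (2.224)^(-0.8168) = 0.5205.
C_{N,max} = 0.5205×3.70 = 1.93 mol/L.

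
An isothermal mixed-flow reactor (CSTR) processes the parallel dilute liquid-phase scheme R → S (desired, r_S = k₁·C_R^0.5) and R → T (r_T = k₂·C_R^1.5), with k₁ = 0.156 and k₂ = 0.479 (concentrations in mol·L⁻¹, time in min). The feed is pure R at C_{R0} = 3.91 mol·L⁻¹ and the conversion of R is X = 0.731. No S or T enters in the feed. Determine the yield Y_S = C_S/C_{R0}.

Exit C_R = C_{R0}(1−X) = 3.91×0.269 = 1.052 mol·L⁻¹.
Rates in a CSTR are evaluated at the outlet concentration: r_S = 0.156×1.052^0.5 = 0.1600, r_T = 0.479×1.052^1.5 = 0.5167.
Fraction of consumed R going to S: r_S/(r_S+r_T) = 0.2364.
C_S = 0.2364·C_{R0}·X = 0.2364×3.91×0.731 = 0.676 mol·L⁻¹; Y_S = C_S/C_{R0} = 0.173.

0.173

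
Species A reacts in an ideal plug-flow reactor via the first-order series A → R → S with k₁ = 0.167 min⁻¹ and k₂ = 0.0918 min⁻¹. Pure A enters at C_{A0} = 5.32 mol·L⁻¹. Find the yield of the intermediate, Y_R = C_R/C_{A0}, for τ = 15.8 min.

The intermediate concentration in a first-order A→B→C sequence is C_R = k₁C_{A0}(e^(−k₁τ) − e^(−k₂τ))/(k₂−k₁).
e^(−k₁τ) = e^(−0.167×15.8) = e^(−2.639) = 0.07146; e^(−k₂τ) = e^(−1.450) = 0.2345.
C_R = 0.167×5.32/(0.0918−0.167) × (0.07146−0.2345) = (-11.81)×(-0.1630) = 1.926 mol·L⁻¹.
Y_R = C_R/C_{A0} = 1.926/5.32 = 0.362.

0.362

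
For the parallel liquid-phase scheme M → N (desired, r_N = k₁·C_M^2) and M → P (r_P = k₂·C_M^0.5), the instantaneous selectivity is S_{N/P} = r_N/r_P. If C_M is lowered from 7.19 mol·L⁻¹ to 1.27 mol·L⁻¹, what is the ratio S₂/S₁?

S_{N/P} = (k₁/k₂)·C_M^1.5, so S₂/S₁ = (C_{M,2}/C_{M,1})^1.5.
= (1.27/7.19)^1.5 = (0.1766)^1.5 = 0.0742.
Selectivity toward N falls as C_M falls — high-concentration operation is favoured.

0.0742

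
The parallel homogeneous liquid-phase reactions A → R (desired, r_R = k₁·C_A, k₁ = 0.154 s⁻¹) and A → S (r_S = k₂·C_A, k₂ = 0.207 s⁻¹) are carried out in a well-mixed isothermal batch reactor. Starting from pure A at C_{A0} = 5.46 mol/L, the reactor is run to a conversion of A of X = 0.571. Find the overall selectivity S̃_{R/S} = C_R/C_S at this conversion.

C_A = C_{A0}(1−X) = 2.342 mol/L.
Both paths are first order in A, so the instantaneous fraction to R is constant: dC_R/d(−C_A) = k₁/(k₁+k₂) = 0.4266.
C_R = 0.4266·(C_{A0}−C_A) = 0.4266×3.118 = 1.33 mol/L.
C_S = (C_{A0}−C_A)−C_R = 1.788 mol/L; S̃_{R/S} = 1.330/1.788 = 0.744.

0.744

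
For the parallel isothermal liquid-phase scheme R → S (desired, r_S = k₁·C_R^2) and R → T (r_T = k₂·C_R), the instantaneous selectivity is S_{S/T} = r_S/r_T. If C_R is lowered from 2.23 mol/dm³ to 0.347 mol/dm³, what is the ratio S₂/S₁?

0.156

S_{S/T} = (k₁/k₂)·C_R, so S₂/S₁ = (C_{R,2}/C_{R,1}).
= 0.347/2.23 = 0.156.
Selectivity toward S falls as C_R falls — high-concentration operation is favoured.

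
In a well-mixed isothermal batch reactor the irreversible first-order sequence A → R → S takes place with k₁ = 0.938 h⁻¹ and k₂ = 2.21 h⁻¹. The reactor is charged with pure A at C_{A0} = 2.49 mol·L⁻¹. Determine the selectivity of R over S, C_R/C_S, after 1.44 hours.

0.276

The intermediate concentration in a first-order A→B→C sequence is C_R = k₁C_{A0}(e^(−k₁t) − e^(−k₂t))/(k₂−k₁).
e^(−k₁t) = e^(−0.938×1.44) = e^(−1.351) = 0.2591; e^(−k₂t) = e^(−3.182) = 0.04149.
C_R = 0.938×2.49/(2.21−0.938) × (0.2591−0.04149) = 1.836×0.2176 = 0.3995 mol·L⁻¹.
C_A = C_{A0}e^(−k₁t) = 0.6450 mol·L⁻¹, so C_S = C_{A0}−C_A−C_R = 1.445 mol·L⁻¹; C_R/C_S = 0.276.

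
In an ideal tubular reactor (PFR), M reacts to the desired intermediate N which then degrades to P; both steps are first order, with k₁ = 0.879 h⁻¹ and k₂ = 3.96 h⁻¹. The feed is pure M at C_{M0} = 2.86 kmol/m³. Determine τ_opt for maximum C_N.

0.489 h

Setting dC_N/dτ = 0 gives τ_opt = ln(k₂/k₁)/(k₂−k₁).
= ln(3.96/0.879)/(3.96−0.879) = ln(4.505)/3.081 = 1.505/3.081 = 0.489 h.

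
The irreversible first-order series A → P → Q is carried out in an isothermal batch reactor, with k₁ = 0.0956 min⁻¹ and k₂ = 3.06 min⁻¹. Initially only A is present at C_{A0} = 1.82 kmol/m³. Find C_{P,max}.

0.0508 kmol/m³

At the optimum, C_{P,max}/C_{A0} = (k₁/k₂)^[k₂/(k₂−k₁)].
= (0.0956/3.06)^(3.06/(3.06−0.0956)) = (0.03124)^(1.032) = 0.02794.
C_{P,max} = 0.02794×1.82 = 0.0508 kmol/m³.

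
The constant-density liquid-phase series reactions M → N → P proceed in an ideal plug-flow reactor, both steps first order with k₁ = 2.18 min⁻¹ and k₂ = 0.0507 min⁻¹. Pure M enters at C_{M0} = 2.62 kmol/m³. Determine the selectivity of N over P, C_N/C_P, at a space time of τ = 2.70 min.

The intermediate concentration in a first-order A→B→C sequence is C_N = k₁C_{M0}(e^(−k₁τ) − e^(−k₂τ))/(k₂−k₁).
e^(−k₁τ) = e^(−2.18×2.70) = e^(−5.886) = 0.002778; e^(−k₂τ) = e^(−0.1369) = 0.8721.
C_N = 2.18×2.62/(0.0507−2.18) × (0.002778−0.8721) = (-2.682)×(-0.8693) = 2.332 kmol/m³.
C_M = C_{M0}e^(−k₁τ) = 0.007279 kmol/m³, so C_P = C_{M0}−C_M−C_N = 0.2810 kmol/m³; C_N/C_P = 8.30.

8.30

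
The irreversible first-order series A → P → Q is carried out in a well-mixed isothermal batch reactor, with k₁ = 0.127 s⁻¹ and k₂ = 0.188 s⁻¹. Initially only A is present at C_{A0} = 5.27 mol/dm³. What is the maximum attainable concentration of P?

Evaluating C_P at t_opt = ln(k₂/k₁)/(k₂−k₁) gives C_{P,max}/C_{A0} = (k₁/k₂)^[k₂/(k₂−k₁)].
= (0.127/0.188)^(0.188/(0.188−0.127)) = (0.6755)^(3.082) = 0.2985.
C_{P,max} = 0.2985×5.27 = 1.57 mol/dm³.

1.57 mol/dm³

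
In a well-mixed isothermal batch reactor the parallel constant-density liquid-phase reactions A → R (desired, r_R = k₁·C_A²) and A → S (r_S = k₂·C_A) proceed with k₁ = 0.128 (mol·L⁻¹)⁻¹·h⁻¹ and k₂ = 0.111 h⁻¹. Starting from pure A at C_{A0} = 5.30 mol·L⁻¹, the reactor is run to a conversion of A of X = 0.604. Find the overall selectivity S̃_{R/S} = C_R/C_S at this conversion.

C_A = C_{A0}(1−X) = 2.099 mol·L⁻¹.
Along a PFR/batch, dC_S/dC_A = −r_S/(r_R+r_S) = −k₂/(k₂+k₁·C_A).
Integrating from C_{A0} to C_A: C_S = (0.111/0.128)·ln[(0.111+0.128·5.30)/(0.111+0.128·2.10)] = 0.8672·ln(0.7894/0.3796) = 0.6348 mol·L⁻¹.
Then C_R = (C_{A0}−C_A) − C_S = 3.201 − 0.6348 = 2.566 mol·L⁻¹.
S̃_{R/S} = C_R/C_S = 2.566/0.6348 = 4.04.

4.04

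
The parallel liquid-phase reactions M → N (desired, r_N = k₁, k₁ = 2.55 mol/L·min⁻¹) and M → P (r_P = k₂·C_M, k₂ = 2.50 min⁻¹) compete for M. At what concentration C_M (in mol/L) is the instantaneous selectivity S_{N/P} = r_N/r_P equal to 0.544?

1.87 mol/L

S_{N/P} = (k₁/k₂)·C_M⁻¹ ⇒ C_M = (S·k₂/k₁)^(-1).
= (0.544×2.50/2.55)^(-1) = (0.5333)^(-1) = 1.87 mol/L.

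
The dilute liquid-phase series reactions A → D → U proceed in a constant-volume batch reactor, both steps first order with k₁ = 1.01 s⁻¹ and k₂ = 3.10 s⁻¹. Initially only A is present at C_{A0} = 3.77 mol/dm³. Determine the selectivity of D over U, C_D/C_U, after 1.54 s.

0.142

For first-order series with pure A initially, C_D(t) = k₁C_{A0}/(k₂−k₁)·(e^(−k₁t) − e^(−k₂t)).
e^(−k₁t) = e^(−1.01×1.54) = e^(−1.555) = 0.2111; e^(−k₂t) = e^(−4.774) = 0.008447.
C_D = 1.01×3.77/(3.10−1.01) × (0.2111−0.008447) = 1.822×0.2027 = 0.3692 mol/dm³.
C_A = C_{A0}e^(−k₁t) = 0.7959 mol/dm³, so C_U = C_{A0}−C_A−C_D = 2.605 mol/dm³; C_D/C_U = 0.142.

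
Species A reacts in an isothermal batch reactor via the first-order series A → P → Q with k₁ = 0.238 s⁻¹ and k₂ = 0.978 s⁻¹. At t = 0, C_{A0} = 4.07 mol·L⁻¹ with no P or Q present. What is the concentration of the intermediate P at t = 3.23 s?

0.551 mol·L⁻¹

For first-order series with pure A initially, C_P(t) = k₁C_{A0}/(k₂−k₁)·(e^(−k₁t) − e^(−k₂t)).
e^(−k₁t) = e^(−0.238×3.23) = e^(−0.7687) = 0.4636; e^(−k₂t) = e^(−3.159) = 0.04247.
C_P = 0.238×4.07/(0.978−0.238) × (0.4636−0.04247) = 1.309×0.4211 = 0.5513 mol·L⁻¹.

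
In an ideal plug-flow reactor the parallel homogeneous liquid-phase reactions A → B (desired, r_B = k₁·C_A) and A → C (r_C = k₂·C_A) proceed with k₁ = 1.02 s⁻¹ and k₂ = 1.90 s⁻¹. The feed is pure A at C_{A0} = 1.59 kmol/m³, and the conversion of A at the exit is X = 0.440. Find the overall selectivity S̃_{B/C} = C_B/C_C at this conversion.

C_A = C_{A0}(1−X) = 0.8904 kmol/m³.
Both paths are first order in A, so the instantaneous fraction to B is constant: dC_B/d(−C_A) = k₁/(k₁+k₂) = 0.3493.
C_B = 0.3493·(C_{A0}−C_A) = 0.3493×0.6996 = 0.244 kmol/m³.
C_C = (C_{A0}−C_A)−C_B = 0.4552 kmol/m³; S̃_{B/C} = 0.2444/0.4552 = 0.537.

0.537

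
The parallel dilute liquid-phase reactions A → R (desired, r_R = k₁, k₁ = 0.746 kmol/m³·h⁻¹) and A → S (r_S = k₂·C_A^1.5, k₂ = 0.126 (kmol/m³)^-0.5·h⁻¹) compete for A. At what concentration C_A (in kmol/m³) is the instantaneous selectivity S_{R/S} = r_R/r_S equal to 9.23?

S_{R/S} = (k₁/k₂)·C_A^-1.5 ⇒ C_A = (S·k₂/k₁)^(1/(-1.5)).
= (9.23×0.126/0.746)^(-0.6667) = (1.559)^(-0.6667) = 0.744 kmol/m³.

0.744 kmol/m³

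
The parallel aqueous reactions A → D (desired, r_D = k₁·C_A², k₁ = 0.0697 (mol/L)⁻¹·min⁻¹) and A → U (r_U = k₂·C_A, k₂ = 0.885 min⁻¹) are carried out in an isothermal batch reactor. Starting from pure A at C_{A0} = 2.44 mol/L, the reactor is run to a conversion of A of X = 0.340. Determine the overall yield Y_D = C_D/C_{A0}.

C_A = C_{A0}(1−X) = 1.610 mol/L.
Along a PFR/batch, dC_U/dC_A = −r_U/(r_D+r_U) = −k₂/(k₂+k₁·C_A).
Integrating from C_{A0} to C_A: C_U = (0.885/0.0697)·ln[(0.885+0.0697·2.44)/(0.885+0.0697·1.61)] = 12.70·ln(1.055/0.9972) = 0.7157 mol/L.
Then C_D = (C_{A0}−C_A) − C_U = 0.8296 − 0.7157 = 0.1139 mol/L.
Y_D = C_D/C_{A0} = 0.1139/2.44 = 0.0467.

0.0467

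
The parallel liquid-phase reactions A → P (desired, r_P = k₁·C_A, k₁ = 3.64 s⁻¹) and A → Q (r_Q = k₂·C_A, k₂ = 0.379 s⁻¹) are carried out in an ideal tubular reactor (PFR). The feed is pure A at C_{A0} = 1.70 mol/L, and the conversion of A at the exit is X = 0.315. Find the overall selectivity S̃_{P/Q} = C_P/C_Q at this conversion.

9.60

C_A = C_{A0}(1−X) = 1.165 mol/L.
Both paths are first order in A, so the instantaneous fraction to P is constant: dC_P/d(−C_A) = k₁/(k₁+k₂) = 0.9057.
C_P = 0.9057·(C_{A0}−C_A) = 0.9057×0.5355 = 0.485 mol/L.
C_Q = (C_{A0}−C_A)−C_P = 0.05050 mol/L; S̃_{P/Q} = 0.4850/0.05050 = 9.60.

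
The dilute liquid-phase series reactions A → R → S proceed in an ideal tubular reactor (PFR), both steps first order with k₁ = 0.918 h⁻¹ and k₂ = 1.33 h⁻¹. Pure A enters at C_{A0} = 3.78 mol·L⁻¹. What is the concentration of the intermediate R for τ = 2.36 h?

0.600 mol·L⁻¹

The intermediate concentration in a first-order A→B→C sequence is C_R = k₁C_{A0}(e^(−k₁τ) − e^(−k₂τ))/(k₂−k₁).
e^(−k₁τ) = e^(−0.918×2.36) = e^(−2.166) = 0.1146; e^(−k₂τ) = e^(−3.139) = 0.04333.
C_R = 0.918×3.78/(1.33−0.918) × (0.1146−0.04333) = 8.422×0.07125 = 0.6001 mol·L⁻¹.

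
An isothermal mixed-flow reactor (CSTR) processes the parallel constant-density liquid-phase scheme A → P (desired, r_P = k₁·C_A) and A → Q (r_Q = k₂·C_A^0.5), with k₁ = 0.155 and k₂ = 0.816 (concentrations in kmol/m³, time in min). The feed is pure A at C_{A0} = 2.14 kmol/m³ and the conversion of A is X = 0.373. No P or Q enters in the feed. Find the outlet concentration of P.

Exit C_A = C_{A0}(1−X) = 2.14×0.627 = 1.342 kmol/m³.
A CSTR operates uniformly at the exit composition, giving r_P = 0.2080 and r_Q = 0.9452 (each k·C_A^n at C_A = 1.342).
Fraction of consumed A going to P: r_P/(r_P+r_Q) = 0.1803.
C_P = 0.1803·C_{A0}·X = 0.1803×2.14×0.373 = 0.144 kmol/m³.

0.144 kmol/m³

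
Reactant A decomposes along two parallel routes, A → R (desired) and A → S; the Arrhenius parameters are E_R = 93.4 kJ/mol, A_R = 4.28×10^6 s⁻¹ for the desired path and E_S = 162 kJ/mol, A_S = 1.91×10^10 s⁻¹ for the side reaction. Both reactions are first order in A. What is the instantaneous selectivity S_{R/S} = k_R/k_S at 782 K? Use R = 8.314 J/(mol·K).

k_R/k_S = (A_R/A_S)·exp[−(E_R−E_S)/(RT)] = (A_R/A_S)·exp[(E_S−E_R)/(RT)].
(E_S−E_R)/(RT) = (162−93.4)×10³/(8.314×782) = 68600/6502 = 10.55.
k_R/k_S = (4.28×10^6/1.91×10^10)·exp(10.55) = 2.241×10^-4 × 38228 = 8.57.

8.57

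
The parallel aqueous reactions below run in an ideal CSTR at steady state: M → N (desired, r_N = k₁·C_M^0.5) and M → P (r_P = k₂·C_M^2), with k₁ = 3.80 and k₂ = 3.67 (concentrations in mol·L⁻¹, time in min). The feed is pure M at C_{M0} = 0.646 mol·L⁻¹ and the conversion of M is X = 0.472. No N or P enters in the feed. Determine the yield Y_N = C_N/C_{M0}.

Exit C_M = C_{M0}(1−X) = 0.646×0.528 = 0.3411 mol·L⁻¹.
In a CSTR the entire volume is at exit conditions, so r_N = 3.80×0.3411^0.5 = 2.219 and r_P = 3.67×0.3411^2 = 0.4270.
Fraction of consumed M going to N: r_N/(r_N+r_P) = 0.8387.
C_N = 0.8387·C_{M0}·X = 0.8387×0.646×0.472 = 0.256 mol·L⁻¹; Y_N = C_N/C_{M0} = 0.396.

0.396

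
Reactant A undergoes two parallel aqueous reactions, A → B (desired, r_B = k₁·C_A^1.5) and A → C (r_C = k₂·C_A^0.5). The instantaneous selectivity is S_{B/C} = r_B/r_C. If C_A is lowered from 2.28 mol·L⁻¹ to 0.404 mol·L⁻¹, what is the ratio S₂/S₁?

S_{B/C} = (k₁/k₂)·C_A, so S₂/S₁ = (C_{A,2}/C_{A,1}).
= 0.404/2.28 = 0.177.
Selectivity toward B falls as C_A falls — high-concentration operation is favoured.

0.177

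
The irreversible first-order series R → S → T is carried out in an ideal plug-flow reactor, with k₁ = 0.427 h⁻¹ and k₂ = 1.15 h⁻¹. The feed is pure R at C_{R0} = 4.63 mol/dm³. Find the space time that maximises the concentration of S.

1.37 h

For first-order series the maximum of C_S occurs at τ_opt = ln(k₂/k₁)/(k₂−k₁).
= ln(1.15/0.427)/(1.15−0.427) = ln(2.693)/0.7230 = 0.9907/0.7230 = 1.37 h.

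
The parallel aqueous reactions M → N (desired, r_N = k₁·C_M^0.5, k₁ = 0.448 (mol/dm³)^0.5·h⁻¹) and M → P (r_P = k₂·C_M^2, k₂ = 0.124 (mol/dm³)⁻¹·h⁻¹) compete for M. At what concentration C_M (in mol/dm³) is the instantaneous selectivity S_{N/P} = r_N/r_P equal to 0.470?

3.89 mol/dm³

S_{N/P} = (k₁/k₂)·C_M^-1.5 ⇒ C_M = (S·k₂/k₁)^(1/(-1.5)).
= (0.470×0.124/0.448)^(-0.6667) = (0.1301)^(-0.6667) = 3.89 mol/dm³.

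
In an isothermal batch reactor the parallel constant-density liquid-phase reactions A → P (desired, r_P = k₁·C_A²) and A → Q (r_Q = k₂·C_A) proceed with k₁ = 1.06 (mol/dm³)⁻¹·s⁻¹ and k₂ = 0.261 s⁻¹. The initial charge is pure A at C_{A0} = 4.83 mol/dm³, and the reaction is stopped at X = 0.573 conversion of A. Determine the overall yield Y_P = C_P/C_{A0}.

C_A = C_{A0}(1−X) = 2.062 mol/dm³.
Along a PFR/batch, dC_Q/dC_A = −r_Q/(r_P+r_Q) = −k₂/(k₂+k₁·C_A).
Integrating from C_{A0} to C_A: C_Q = (0.261/1.06)·ln[(0.261+1.06·4.83)/(0.261+1.06·2.06)] = 0.2462·ln(5.381/2.447) = 0.1940 mol/dm³.
Then C_P = (C_{A0}−C_A) − C_Q = 2.768 − 0.1940 = 2.574 mol/dm³.
Y_P = C_P/C_{A0} = 2.574/4.83 = 0.533.

0.533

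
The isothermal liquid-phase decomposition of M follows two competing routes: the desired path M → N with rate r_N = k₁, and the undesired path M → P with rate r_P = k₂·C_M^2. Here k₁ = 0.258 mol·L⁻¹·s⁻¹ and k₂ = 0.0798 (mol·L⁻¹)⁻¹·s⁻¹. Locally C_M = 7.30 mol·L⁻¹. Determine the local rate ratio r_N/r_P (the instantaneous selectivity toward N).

S_{N/P} = r_N/r_P = (k₁)/(k₂·C_M^2) = (k₁/k₂)·C_M^-2.
= (0.258) / (0.0798×7.300^2) = 0.2580/4.253 = 0.0607.
The undesired path is higher order in M, so low C_M (CSTR or dilute feed) favours N.

0.0607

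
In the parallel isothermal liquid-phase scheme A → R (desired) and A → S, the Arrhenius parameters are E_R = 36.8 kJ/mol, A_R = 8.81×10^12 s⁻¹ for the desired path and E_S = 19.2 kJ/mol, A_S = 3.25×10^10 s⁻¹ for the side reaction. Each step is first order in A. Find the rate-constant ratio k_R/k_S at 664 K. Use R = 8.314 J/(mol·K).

With equal orders, S_{R/S} = k_R/k_S = (A_R/A_S)·exp[(E_S−E_R)/(RT)].
(E_S−E_R)/(RT) = (19.2−36.8)×10³/(8.314×664) = -17600/5520 = -3.188.
k_R/k_S = (8.81×10^12/3.25×10^10)·exp(-3.188) = 271.1 × 0.04125 = 11.2.
Since E_R > E_S, raising the temperature improves selectivity toward R.

11.2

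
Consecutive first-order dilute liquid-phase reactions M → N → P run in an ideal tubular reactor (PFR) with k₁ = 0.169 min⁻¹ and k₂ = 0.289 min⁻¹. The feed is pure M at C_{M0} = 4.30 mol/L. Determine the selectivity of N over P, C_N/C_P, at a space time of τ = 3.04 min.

The intermediate concentration in a first-order A→B→C sequence is C_N = k₁C_{M0}(e^(−k₁τ) − e^(−k₂τ))/(k₂−k₁).
e^(−k₁τ) = e^(−0.169×3.04) = e^(−0.5138) = 0.5982; e^(−k₂τ) = e^(−0.8786) = 0.4154.
C_N = 0.169×4.30/(0.289−0.169) × (0.5982−0.4154) = 6.056×0.1829 = 1.107 mol/L.
C_M = C_{M0}e^(−k₁τ) = 2.572 mol/L, so C_P = C_{M0}−C_M−C_N = 0.6202 mol/L; C_N/C_P = 1.79.

1.79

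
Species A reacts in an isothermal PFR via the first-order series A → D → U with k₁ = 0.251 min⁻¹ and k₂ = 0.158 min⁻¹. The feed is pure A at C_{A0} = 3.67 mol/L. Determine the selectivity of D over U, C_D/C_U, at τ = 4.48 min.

2.04

Solving the coupled first-order balances gives C_D(τ) = [k₁/(k₂−k₁)]·C_{A0}·(e^(−k₁τ) − e^(−k₂τ)).
e^(−k₁τ) = e^(−0.251×4.48) = e^(−1.124) = 0.3248; e^(−k₂τ) = e^(−0.7078) = 0.4927.
C_D = 0.251×3.67/(0.158−0.251) × (0.3248−0.4927) = (-9.905)×(-0.1679) = 1.663 mol/L.
C_A = C_{A0}e^(−k₁τ) = 1.192 mol/L, so C_U = C_{A0}−C_A−C_D = 0.8150 mol/L; C_D/C_U = 2.04.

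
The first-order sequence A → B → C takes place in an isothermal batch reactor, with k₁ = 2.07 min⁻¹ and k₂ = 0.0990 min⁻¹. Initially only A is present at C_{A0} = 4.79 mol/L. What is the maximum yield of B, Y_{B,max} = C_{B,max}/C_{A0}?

0.858

Evaluating C_B at t_opt = ln(k₂/k₁)/(k₂−k₁) gives C_{B,max}/C_{A0} = (k₁/k₂)^[k₂/(k₂−k₁)].
= (2.07/0.0990)^(0.0990/(0.0990−2.07)) = (20.91)^(-0.05023) = 0.8584.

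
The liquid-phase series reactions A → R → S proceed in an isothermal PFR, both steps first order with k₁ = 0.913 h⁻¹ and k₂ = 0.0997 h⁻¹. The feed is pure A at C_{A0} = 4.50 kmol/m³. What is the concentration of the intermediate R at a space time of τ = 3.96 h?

3.27 kmol/m³

Solving the coupled first-order balances gives C_R(τ) = [k₁/(k₂−k₁)]·C_{A0}·(e^(−k₁τ) − e^(−k₂τ)).
e^(−k₁τ) = e^(−0.913×3.96) = e^(−3.615) = 0.02690; e^(−k₂τ) = e^(−0.3948) = 0.6738.
C_R = 0.913×4.50/(0.0997−0.913) × (0.02690−0.6738) = (-5.052)×(-0.6469) = 3.268 kmol/m³.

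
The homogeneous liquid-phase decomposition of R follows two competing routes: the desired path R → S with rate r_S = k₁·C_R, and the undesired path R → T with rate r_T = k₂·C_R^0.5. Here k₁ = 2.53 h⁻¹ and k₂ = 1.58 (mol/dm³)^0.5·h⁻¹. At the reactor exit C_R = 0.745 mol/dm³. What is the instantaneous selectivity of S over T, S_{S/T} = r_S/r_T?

S_{S/T} = r_S/r_T = (k₁·C_R)/(k₂·C_R^0.5) = (k₁/k₂)·C_R^0.5.
= (2.53×0.7450) / (1.58×0.7450^0.5) = 1.885/1.364 = 1.38.
Since the desired path is higher order in R, keeping C_R high (PFR or concentrated feed) favours S.

1.38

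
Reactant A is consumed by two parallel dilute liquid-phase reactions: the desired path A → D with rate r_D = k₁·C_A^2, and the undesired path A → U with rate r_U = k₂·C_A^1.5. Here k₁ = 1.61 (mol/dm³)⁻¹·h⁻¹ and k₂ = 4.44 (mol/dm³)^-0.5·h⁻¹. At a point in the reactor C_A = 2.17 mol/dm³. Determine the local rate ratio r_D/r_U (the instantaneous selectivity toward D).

0.534

S_{D/U} = r_D/r_U = (k₁·C_A^2)/(k₂·C_A^1.5) = (k₁/k₂)·C_A^0.5.
= (1.61×2.170^2) / (4.44×2.170^1.5) = 7.581/14.19 = 0.534.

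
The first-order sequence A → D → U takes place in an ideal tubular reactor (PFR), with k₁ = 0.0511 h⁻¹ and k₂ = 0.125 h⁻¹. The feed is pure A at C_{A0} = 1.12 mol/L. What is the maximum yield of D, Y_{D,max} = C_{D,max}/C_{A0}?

For a first-order series the maximum intermediate yield is C_{D,max}/C_{A0} = (k₁/k₂)^[k₂/(k₂−k₁)].
= (0.0511/0.125)^(0.125/(0.125−0.0511)) = (0.4088)^(1.691) = 0.2202.

0.220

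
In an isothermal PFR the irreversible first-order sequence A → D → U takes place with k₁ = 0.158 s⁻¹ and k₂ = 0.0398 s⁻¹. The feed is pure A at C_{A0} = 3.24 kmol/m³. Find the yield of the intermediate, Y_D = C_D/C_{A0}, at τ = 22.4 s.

0.509

For first-order series with pure A initially, C_D(τ) = k₁C_{A0}/(k₂−k₁)·(e^(−k₁τ) − e^(−k₂τ)).
e^(−k₁τ) = e^(−0.158×22.4) = e^(−3.539) = 0.02904; e^(−k₂τ) = e^(−0.8915) = 0.4100.
C_D = 0.158×3.24/(0.0398−0.158) × (0.02904−0.4100) = (-4.331)×(-0.3810) = 1.650 kmol/m³.
Y_D = C_D/C_{A0} = 1.650/3.24 = 0.509.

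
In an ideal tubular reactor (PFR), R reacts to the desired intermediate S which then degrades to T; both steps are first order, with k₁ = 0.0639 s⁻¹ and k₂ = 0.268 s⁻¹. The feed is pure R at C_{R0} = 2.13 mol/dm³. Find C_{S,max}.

0.324 mol/dm³

Evaluating C_S at τ_opt = ln(k₂/k₁)/(k₂−k₁) gives C_{S,max}/C_{R0} = (k₁/k₂)^[k₂/(k₂−k₁)].
= (0.0639/0.268)^(0.268/(0.268−0.0639)) = (0.2384)^(1.313) = 0.1522.
C_{S,max} = 0.1522×2.13 = 0.324 mol/dm³.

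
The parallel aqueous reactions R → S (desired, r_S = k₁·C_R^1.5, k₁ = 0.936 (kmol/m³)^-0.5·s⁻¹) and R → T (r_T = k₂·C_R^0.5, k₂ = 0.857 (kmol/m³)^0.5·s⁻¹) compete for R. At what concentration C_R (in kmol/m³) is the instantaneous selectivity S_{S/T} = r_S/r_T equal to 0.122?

S_{S/T} = (k₁/k₂)·C_R ⇒ C_R = S·k₂/k₁.
= 0.122×0.857/0.936 = 0.112 kmol/m³.

0.112 kmol/m³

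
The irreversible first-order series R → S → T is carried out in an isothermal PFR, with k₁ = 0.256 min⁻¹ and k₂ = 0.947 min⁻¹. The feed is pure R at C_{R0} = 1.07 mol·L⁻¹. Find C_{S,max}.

0.178 mol·L⁻¹

At the optimum, C_{S,max}/C_{R0} = (k₁/k₂)^[k₂/(k₂−k₁)].
= (0.256/0.947)^(0.947/(0.947−0.256)) = (0.2703)^(1.370) = 0.1665.
C_{S,max} = 0.1665×1.07 = 0.178 mol·L⁻¹.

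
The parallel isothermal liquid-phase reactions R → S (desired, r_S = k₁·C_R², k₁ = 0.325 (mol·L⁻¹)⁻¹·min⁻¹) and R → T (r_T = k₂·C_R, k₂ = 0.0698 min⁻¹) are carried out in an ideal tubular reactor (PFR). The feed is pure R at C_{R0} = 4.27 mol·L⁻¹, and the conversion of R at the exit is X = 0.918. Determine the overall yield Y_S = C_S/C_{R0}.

C_R = C_{R0}(1−X) = 0.3501 mol·L⁻¹.
Along a PFR/batch, dC_T/dC_R = −r_T/(r_S+r_T) = −k₂/(k₂+k₁·C_R).
Integrating from C_{R0} to C_R: C_T = (0.0698/0.325)·ln[(0.0698+0.325·4.27)/(0.0698+0.325·0.350)] = 0.2148·ln(1.458/0.1836) = 0.4450 mol·L⁻¹.
Then C_S = (C_{R0}−C_R) − C_T = 3.920 − 0.4450 = 3.475 mol·L⁻¹.
Y_S = C_S/C_{R0} = 3.475/4.27 = 0.814.

0.814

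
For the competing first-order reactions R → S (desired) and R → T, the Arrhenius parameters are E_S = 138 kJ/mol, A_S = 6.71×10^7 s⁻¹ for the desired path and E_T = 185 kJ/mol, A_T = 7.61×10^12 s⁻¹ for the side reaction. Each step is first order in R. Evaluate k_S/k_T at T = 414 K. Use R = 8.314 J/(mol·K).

With equal orders, S_{S/T} = k_S/k_T = (A_S/A_T)·exp[(E_T−E_S)/(RT)].
(E_T−E_S)/(RT) = (185−138)×10³/(8.314×414) = 47000/3442 = 13.65.
k_S/k_T = (6.71×10^7/7.61×10^12)·exp(13.65) = 8.817×10^-6 × 8.516×10^5 = 7.51.
Since E_S < E_T, lowering the temperature improves selectivity toward S.

7.51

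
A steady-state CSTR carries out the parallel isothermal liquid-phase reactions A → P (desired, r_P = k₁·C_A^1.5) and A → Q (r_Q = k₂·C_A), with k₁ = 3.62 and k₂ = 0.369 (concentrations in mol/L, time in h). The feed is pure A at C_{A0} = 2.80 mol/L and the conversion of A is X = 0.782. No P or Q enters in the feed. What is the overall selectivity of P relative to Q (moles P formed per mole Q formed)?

7.66

Exit C_A = C_{A0}(1−X) = 2.80×0.218 = 0.6104 mol/L.
In a CSTR the entire volume is at exit conditions, so r_P = 3.62×0.6104^1.5 = 1.726 and r_Q = 0.369×0.6104 = 0.2252.
Overall selectivity = C_P/C_Q = r_Pτ/(r_Qτ) = r_P/r_Q = 7.66.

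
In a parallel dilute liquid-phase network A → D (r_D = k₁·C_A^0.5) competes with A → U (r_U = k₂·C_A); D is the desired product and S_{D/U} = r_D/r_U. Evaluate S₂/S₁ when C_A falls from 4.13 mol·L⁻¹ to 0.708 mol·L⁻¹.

S_{D/U} = (k₁/k₂)·C_A^-0.5, so S₂/S₁ = (C_{A,2}/C_{A,1})^-0.5.
= (0.708/4.13)^(-0.5) = (0.1714)^(-0.5) = 2.42.

2.42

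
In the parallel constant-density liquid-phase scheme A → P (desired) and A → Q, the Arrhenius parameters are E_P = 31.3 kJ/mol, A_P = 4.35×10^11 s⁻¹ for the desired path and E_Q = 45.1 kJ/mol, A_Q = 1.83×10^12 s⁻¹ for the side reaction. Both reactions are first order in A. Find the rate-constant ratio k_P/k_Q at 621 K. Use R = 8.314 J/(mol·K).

3.44

k_P/k_Q = (A_P/A_Q)·exp[−(E_P−E_Q)/(RT)] = (A_P/A_Q)·exp[(E_Q−E_P)/(RT)].
(E_Q−E_P)/(RT) = (45.1−31.3)×10³/(8.314×621) = 13800/5163 = 2.673.
k_P/k_Q = (4.35×10^11/1.83×10^12)·exp(2.673) = 0.2377 × 14.48 = 3.44.
Since E_P < E_Q, lowering the temperature improves selectivity toward P.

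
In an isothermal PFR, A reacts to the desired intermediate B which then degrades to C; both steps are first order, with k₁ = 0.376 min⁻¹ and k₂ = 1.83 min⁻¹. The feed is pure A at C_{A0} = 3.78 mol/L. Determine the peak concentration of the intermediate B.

0.516 mol/L

For a first-order series the maximum intermediate yield is C_{B,max}/C_{A0} = (k₁/k₂)^[k₂/(k₂−k₁)].
= (0.376/1.83)^(1.83/(1.83−0.376)) = (0.2055)^(1.259) = 0.1365.
C_{B,max} = 0.1365×3.78 = 0.516 mol/L.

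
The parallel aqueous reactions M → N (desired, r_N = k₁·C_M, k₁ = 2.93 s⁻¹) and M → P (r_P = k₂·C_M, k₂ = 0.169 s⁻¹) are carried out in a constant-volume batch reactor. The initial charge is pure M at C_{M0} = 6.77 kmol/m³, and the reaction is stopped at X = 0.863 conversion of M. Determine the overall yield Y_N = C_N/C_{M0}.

0.816

C_M = C_{M0}(1−X) = 0.9275 kmol/m³.
Both paths are first order in M, so the instantaneous fraction to N is constant: dC_N/d(−C_M) = k₁/(k₁+k₂) = 0.9455.
C_N = 0.9455·(C_{M0}−C_M) = 0.9455×5.843 = 5.52 kmol/m³.
Y_N = C_N/C_{M0} = 5.524/6.77 = 0.816.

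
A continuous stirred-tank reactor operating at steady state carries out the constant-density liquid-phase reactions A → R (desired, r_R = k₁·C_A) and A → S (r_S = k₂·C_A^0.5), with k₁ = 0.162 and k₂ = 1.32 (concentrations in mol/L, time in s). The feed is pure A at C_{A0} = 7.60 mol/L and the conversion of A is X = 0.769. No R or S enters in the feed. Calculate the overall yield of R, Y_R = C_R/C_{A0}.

Exit C_A = C_{A0}(1−X) = 7.60×0.231 = 1.756 mol/L.
In a CSTR the entire volume is at exit conditions, so r_R = 0.162×1.756 = 0.2844 and r_S = 1.32×1.756^0.5 = 1.749.
Fraction of consumed A going to R: r_R/(r_R+r_S) = 0.1399.
C_R = 0.1399·C_{A0}·X = 0.1399×7.60×0.769 = 0.817 mol/L; Y_R = C_R/C_{A0} = 0.108.

0.108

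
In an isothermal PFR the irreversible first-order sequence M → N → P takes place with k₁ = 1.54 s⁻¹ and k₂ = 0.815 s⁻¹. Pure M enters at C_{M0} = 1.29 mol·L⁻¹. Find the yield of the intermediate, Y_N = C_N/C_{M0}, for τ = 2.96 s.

0.168

Solving the coupled first-order balances gives C_N(τ) = [k₁/(k₂−k₁)]·C_{M0}·(e^(−k₁τ) − e^(−k₂τ)).
e^(−k₁τ) = e^(−1.54×2.96) = e^(−4.558) = 0.01048; e^(−k₂τ) = e^(−2.412) = 0.08960.
C_N = 1.54×1.29/(0.815−1.54) × (0.01048−0.08960) = (-2.740)×(-0.07912) = 0.2168 mol·L⁻¹.
Y_N = C_N/C_{M0} = 0.2168/1.29 = 0.168.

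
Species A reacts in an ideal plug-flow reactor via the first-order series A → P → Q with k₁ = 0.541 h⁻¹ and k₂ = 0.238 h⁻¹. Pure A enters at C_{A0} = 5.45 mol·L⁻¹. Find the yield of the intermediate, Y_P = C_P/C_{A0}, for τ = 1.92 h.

0.499

For first-order series with pure A initially, C_P(τ) = k₁C_{A0}/(k₂−k₁)·(e^(−k₁τ) − e^(−k₂τ)).
e^(−k₁τ) = e^(−0.541×1.92) = e^(−1.039) = 0.3539; e^(−k₂τ) = e^(−0.4570) = 0.6332.
C_P = 0.541×5.45/(0.238−0.541) × (0.3539−0.6332) = (-9.731)×(-0.2793) = 2.718 mol·L⁻¹.
Y_P = C_P/C_{A0} = 2.718/5.45 = 0.499.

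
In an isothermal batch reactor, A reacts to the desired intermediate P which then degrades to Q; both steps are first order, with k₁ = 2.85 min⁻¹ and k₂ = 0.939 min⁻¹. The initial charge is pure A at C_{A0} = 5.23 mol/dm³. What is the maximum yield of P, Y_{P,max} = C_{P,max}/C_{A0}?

0.580

At the optimum, C_{P,max}/C_{A0} = (k₁/k₂)^[k₂/(k₂−k₁)].
= (2.85/0.939)^(0.939/(0.939−2.85)) = (3.035)^(-0.4914) = 0.5795.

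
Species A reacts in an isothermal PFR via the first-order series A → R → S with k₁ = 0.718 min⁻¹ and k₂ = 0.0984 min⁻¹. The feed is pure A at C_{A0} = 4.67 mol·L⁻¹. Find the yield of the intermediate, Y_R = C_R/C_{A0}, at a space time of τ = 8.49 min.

The intermediate concentration in a first-order A→B→C sequence is C_R = k₁C_{A0}(e^(−k₁τ) − e^(−k₂τ))/(k₂−k₁).
e^(−k₁τ) = e^(−0.718×8.49) = e^(−6.096) = 0.002252; e^(−k₂τ) = e^(−0.8354) = 0.4337.
C_R = 0.718×4.67/(0.0984−0.718) × (0.002252−0.4337) = (-5.412)×(-0.4314) = 2.335 mol·L⁻¹.
Y_R = C_R/C_{A0} = 2.335/4.67 = 0.500.

0.500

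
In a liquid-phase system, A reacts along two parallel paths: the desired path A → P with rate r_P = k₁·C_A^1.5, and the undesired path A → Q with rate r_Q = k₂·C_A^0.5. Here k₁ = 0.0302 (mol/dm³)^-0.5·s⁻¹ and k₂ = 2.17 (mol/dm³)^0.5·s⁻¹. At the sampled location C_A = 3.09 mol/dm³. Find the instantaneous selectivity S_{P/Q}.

0.0430

S_{P/Q} = r_P/r_Q = (k₁·C_A^1.5)/(k₂·C_A^0.5) = (k₁/k₂)·C_A.
= (0.0302×3.090^1.5) / (2.17×3.090^0.5) = 0.1640/3.815 = 0.0430.
Since the desired path is higher order in A, keeping C_A high (PFR or concentrated feed) favours P.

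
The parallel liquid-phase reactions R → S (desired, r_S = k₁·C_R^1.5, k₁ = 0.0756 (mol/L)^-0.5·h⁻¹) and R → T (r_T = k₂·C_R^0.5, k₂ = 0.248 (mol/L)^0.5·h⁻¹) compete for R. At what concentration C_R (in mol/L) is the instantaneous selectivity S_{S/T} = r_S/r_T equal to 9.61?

31.5 mol/L

S_{S/T} = (k₁/k₂)·C_R ⇒ C_R = S·k₂/k₁.
= 9.61×0.248/0.0756 = 31.5 mol/L.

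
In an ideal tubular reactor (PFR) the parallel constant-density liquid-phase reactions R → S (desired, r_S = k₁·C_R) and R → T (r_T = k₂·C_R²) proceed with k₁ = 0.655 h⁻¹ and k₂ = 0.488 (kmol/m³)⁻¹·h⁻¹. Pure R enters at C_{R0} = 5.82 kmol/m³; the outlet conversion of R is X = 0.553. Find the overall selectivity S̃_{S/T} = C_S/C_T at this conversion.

C_R = C_{R0}(1−X) = 2.602 kmol/m³.
Along a PFR/batch, dC_S/dC_R = −r_S/(r_S+r_T) = −k₁/(k₁+k₂·C_R).
Integrating from C_{R0} to C_R: C_S = (0.655/0.488)·ln[(0.655+0.488·5.82)/(0.655+0.488·2.60)] = 1.342·ln(3.495/1.925) = 0.8009 kmol/m³.
C_T = (C_{R0}−C_R)−C_S = 2.418 kmol/m³; S̃_{S/T} = 0.8009/2.418 = 0.331.

0.331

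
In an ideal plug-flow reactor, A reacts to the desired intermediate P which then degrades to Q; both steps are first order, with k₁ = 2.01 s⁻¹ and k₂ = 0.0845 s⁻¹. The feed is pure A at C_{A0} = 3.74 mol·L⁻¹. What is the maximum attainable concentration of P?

At the optimum, C_{P,max}/C_{A0} = (k₁/k₂)^[k₂/(k₂−k₁)].
= (2.01/0.0845)^(0.0845/(0.0845−2.01)) = (23.79)^(-0.04388) = 0.8702.
C_{P,max} = 0.8702×3.74 = 3.25 mol·L⁻¹.

3.25 mol·L⁻¹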